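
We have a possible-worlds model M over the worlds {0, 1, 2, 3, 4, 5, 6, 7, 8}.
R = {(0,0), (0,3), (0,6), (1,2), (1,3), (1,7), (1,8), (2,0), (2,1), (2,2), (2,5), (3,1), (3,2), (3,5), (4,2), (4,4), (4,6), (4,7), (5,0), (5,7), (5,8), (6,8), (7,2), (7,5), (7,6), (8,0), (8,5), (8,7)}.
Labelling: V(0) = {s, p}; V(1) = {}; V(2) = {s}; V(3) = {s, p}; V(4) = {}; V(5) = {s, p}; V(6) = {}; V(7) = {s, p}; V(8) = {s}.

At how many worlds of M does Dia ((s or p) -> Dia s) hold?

9

Let φ = Dia ((s or p) -> Dia s). Evaluate φ at each world:
  0 (successors {0, 3, 6}): φ is true.
  1 (successors {2, 3, 7, 8}): φ is true.
  2 (successors {0, 1, 2, 5}): φ is true.
  3 (successors {1, 2, 5}): φ is true.
  4 (successors {2, 4, 6, 7}): φ is true.
  5 (successors {0, 7, 8}): φ is true.
  6 (successors {8}): φ is true.
  7 (successors {2, 5, 6}): φ is true.
  8 (successors {0, 5, 7}): φ is true.
For instance, at 7:
  At 7: Dia ((s or p) -> Dia s) requires (s or p) -> Dia s at some successor in {2, 5, 6}.
    (s or p) -> Dia s holds at 2, so Dia ((s or p) -> Dia s) is true at 7.
      At 2: s or p is true, Dia s is true, so (s or p) -> Dia s is true.
Satisfying worlds: {0, 1, 2, 3, 4, 5, 6, 7, 8}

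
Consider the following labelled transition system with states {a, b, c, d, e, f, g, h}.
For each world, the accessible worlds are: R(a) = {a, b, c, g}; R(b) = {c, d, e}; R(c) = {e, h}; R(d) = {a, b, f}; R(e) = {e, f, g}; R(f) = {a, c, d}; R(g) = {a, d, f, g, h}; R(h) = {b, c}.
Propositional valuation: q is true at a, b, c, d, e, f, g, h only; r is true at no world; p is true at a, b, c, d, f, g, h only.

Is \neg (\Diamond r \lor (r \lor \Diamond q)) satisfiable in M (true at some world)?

No

Recall that \Diamond ψ holds at a world iff ψ holds at some accessible world.
Let φ = \neg (\Diamond r \lor (r \lor \Diamond q)). Evaluate φ at each world:
  a (successors {a, b, c, g}): φ is false.
  b (successors {c, d, e}): φ is false.
  c (successors {e, h}): φ is false.
  d (successors {a, b, f}): φ is false.
  e (successors {e, f, g}): φ is false.
  f (successors {a, c, d}): φ is false.
  g (successors {a, d, f, g, h}): φ is false.
  h (successors {b, c}): φ is false.
For instance, at e:
  At e: \Diamond r \lor (r \lor \Diamond q) is true, so \neg (\Diamond r \lor (r \lor \Diamond q)) is false.
    At e: \Diamond r is false, r \lor \Diamond q is true, so \Diamond r \lor (r \lor \Diamond q) is true.
      At e: \Diamond r requires r at some successor in {e, f, g}.
        At e: r is false.
        At f: r is false.
        At g: r is false.
      So \Diamond r is false at e.
      At e: r is false, \Diamond q is true, so r \lor \Diamond q is true.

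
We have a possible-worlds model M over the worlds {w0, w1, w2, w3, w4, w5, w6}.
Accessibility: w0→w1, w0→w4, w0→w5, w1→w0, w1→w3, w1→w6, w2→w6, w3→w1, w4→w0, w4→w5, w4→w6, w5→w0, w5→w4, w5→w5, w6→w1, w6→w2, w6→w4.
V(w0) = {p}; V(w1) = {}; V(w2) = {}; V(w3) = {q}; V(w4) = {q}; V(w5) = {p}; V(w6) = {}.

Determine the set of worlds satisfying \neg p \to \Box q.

w0, w5

Let φ = \neg p \to \Box q. Evaluate φ at each world:
  w0 (successors {w1, w4, w5}): φ is true.
  w1 (successors {w0, w3, w6}): φ is false.
  w2 (successors {w6}): φ is false.
  w3 (successors {w1}): φ is false.
  w4 (successors {w0, w5, w6}): φ is false.
  w5 (successors {w0, w4, w5}): φ is true.
  w6 (successors {w1, w2, w4}): φ is false.
For instance, at w0:
  At w0: \neg p is false, \Box q is false, so \neg p \to \Box q is true.
    At w0: \Box q requires q at every successor {w1, w4, w5}.
      q fails at w1, so \Box q is false at w0.
Satisfying worlds: {w0, w5}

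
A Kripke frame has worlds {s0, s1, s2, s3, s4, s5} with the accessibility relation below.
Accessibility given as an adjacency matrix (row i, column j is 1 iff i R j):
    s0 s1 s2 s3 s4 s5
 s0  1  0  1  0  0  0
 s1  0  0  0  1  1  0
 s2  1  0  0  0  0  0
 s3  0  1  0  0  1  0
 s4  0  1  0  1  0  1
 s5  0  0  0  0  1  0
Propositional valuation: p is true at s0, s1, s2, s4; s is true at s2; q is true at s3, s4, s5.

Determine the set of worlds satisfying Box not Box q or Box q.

s0, s1, s2, s5

Let φ = Box not Box q or Box q. Evaluate φ at each world:
  s0 (successors {s0, s2}): φ is true.
  s1 (successors {s3, s4}): φ is true.
  s2 (successors {s0}): φ is true.
  s3 (successors {s1, s4}): φ is false.
  s4 (successors {s1, s3, s5}): φ is false.
  s5 (successors {s4}): φ is true.
For instance, at s5:
  At s5: Box not Box q is true, Box q is true, so Box not Box q or Box q is true.
    At s5: Box not Box q requires not Box q at every successor {s4}.
      At s4: not Box q is true.
    So Box not Box q is true at s5.
    At s5: Box q requires q at every successor {s4}.
      At s4: q is true.
    So Box q is true at s5.
Satisfying worlds: {s0, s1, s2, s5}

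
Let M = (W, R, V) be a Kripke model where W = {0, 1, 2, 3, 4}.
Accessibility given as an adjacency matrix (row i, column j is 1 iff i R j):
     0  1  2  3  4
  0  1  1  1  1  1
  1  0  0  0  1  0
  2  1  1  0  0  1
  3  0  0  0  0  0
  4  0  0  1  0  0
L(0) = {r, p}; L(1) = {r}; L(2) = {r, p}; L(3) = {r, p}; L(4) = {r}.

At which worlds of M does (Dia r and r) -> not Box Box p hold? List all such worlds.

Let φ = (Dia r and r) -> not Box Box p. Evaluate φ at each world:
  0 (successors {0, 1, 2, 3, 4}): φ is true.
  1 (successors {3}): φ is false.
  2 (successors {0, 1, 4}): φ is true.
  3 (successors ∅): φ is true.
  4 (successors {2}): φ is true.
For instance, at 2:
  At 2: Dia r and r is true, not Box Box p is true, so (Dia r and r) -> not Box Box p is true.
    At 2: Dia r is true, r is true, so Dia r and r is true.
      At 2: Dia r requires r at some successor in {0, 1, 4}.
        r holds at 0, so Dia r is true at 2.
    At 2: Box Box p is false, so not Box Box p is true.
      At 2: Box Box p requires Box p at every successor {0, 1, 4}.
        Box p fails at 0, so Box Box p is false at 2.
Satisfying worlds: {0, 2, 3, 4}

0, 2, 3, 4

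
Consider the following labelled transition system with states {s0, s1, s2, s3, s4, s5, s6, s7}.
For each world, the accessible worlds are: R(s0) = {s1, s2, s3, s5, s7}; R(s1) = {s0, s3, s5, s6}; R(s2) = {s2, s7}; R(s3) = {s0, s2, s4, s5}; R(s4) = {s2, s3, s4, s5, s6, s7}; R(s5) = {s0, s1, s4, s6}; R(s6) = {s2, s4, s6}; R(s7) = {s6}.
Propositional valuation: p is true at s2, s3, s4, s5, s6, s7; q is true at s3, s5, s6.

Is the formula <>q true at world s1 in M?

Yes

Recall that <>ψ holds at a world iff ψ holds at some accessible world.
At s1: <>q requires q at some successor in {s0, s3, s5, s6}.
  q holds at s3, so <>q is true at s1.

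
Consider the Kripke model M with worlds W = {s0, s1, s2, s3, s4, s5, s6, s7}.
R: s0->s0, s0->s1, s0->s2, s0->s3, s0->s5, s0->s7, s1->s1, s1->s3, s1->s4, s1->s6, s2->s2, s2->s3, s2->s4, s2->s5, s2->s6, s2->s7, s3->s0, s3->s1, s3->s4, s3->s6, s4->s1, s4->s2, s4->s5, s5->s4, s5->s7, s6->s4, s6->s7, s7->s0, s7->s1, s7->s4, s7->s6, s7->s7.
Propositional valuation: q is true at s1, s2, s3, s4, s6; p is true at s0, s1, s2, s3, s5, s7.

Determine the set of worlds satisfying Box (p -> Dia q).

Recall that Box ψ holds at a world iff ψ holds at every accessible world, and Dia ψ holds iff ψ holds at some accessible world.
Let φ = Box (p -> Dia q). Evaluate φ at each world:
  s0 (successors {s0, s1, s2, s3, s5, s7}): φ is true.
  s1 (successors {s1, s3, s4, s6}): φ is true.
  s2 (successors {s2, s3, s4, s5, s6, s7}): φ is true.
  s3 (successors {s0, s1, s4, s6}): φ is true.
  s4 (successors {s1, s2, s5}): φ is true.
  s5 (successors {s4, s7}): φ is true.
  s6 (successors {s4, s7}): φ is true.
  s7 (successors {s0, s1, s4, s6, s7}): φ is true.
For instance, at s0:
  At s0: Box (p -> Dia q) requires p -> Dia q at every successor {s0, s1, s2, s3, s5, s7}.
    At s0: p -> Dia q is true.
    At s1: p -> Dia q is true.
    At s2: p -> Dia q is true.
    At s3: p -> Dia q is true.
    At s5: p -> Dia q is true.
    At s7: p -> Dia q is true.
  So Box (p -> Dia q) is true at s0.
Satisfying worlds: {s0, s1, s2, s3, s4, s5, s6, s7}

s0, s1, s2, s3, s4, s5, s6, s7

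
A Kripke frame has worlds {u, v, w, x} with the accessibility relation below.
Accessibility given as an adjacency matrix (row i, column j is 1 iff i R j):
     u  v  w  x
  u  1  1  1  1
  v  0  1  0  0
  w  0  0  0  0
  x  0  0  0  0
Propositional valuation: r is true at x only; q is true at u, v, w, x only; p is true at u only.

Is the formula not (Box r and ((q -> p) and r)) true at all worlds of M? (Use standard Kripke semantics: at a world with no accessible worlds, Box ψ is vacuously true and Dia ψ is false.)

Yes

Let φ = not (Box r and ((q -> p) and r)). Evaluate φ at each world:
  u (successors {u, v, w, x}): φ is true.
  v (successors {v}): φ is true.
  w (successors ∅): φ is true.
  x (successors ∅): φ is true.
For instance, at v:
  At v: Box r and ((q -> p) and r) is false, so not (Box r and ((q -> p) and r)) is true.
    At v: Box r is false, (q -> p) and r is false, so Box r and ((q -> p) and r) is false.
      At v: Box r requires r at every successor {v}.
        r fails at v, so Box r is false at v.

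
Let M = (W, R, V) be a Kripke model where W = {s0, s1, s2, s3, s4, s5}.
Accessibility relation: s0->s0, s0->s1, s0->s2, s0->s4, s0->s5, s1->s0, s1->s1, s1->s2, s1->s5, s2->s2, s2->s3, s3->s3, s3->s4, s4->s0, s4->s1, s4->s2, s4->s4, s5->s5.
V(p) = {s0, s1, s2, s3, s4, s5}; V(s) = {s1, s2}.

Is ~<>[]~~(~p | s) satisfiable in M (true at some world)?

Yes

Let φ = ~<>[]~~(~p | s). Evaluate φ at each world:
  s0 (successors {s0, s1, s2, s4, s5}): φ is true.
  s1 (successors {s0, s1, s2, s5}): φ is true.
  s2 (successors {s2, s3}): φ is true.
  s3 (successors {s3, s4}): φ is true.
  s4 (successors {s0, s1, s2, s4}): φ is true.
  s5 (successors {s5}): φ is true.
Detail at s0 (witness):
  At s0: <>[]~~(~p | s) is false, so ~<>[]~~(~p | s) is true.
    At s0: <>[]~~(~p | s) requires []~~(~p | s) at some successor in {s0, s1, s2, s4, s5}.
      At s0: []~~(~p | s) is false.
      At s1: []~~(~p | s) is false.
      At s2: []~~(~p | s) is false.
      At s4: []~~(~p | s) is false.
      At s5: []~~(~p | s) is false.
    So <>[]~~(~p | s) is false at s0.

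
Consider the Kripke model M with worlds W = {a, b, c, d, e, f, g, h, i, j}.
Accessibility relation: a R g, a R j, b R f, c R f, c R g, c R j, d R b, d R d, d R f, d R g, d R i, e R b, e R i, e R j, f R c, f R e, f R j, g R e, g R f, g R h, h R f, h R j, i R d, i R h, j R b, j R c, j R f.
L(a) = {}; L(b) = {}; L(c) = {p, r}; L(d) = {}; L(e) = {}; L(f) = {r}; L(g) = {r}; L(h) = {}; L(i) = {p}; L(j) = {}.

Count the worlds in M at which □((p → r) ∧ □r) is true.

0

Let φ = □((p → r) ∧ □r). Evaluate φ at each world:
  a (successors {g, j}): φ is false.
  b (successors {f}): φ is false.
  c (successors {f, g, j}): φ is false.
  d (successors {b, d, f, g, i}): φ is false.
  e (successors {b, i, j}): φ is false.
  f (successors {c, e, j}): φ is false.
  g (successors {e, f, h}): φ is false.
  h (successors {f, j}): φ is false.
  i (successors {d, h}): φ is false.
  j (successors {b, c, f}): φ is false.
For instance, at e:
  At e: □((p → r) ∧ □r) requires (p → r) ∧ □r at every successor {b, i, j}.
    (p → r) ∧ □r fails at i, so □((p → r) ∧ □r) is false at e.
      At i: p → r is false, □r is false, so (p → r) ∧ □r is false.
Satisfying worlds: none.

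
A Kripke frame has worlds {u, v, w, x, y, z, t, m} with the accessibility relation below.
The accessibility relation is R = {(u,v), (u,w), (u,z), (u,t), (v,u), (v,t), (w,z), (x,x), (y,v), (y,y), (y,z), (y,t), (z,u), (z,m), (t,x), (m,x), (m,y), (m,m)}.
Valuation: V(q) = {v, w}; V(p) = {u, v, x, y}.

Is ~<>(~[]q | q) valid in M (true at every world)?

Let φ = ~<>(~[]q | q). Evaluate φ at each world:
  u (successors {v, w, z, t}): φ is false.
  v (successors {u, t}): φ is false.
  w (successors {z}): φ is false.
  x (successors {x}): φ is false.
  y (successors {v, y, z, t}): φ is false.
  z (successors {u, m}): φ is false.
  t (successors {x}): φ is false.
  m (successors {x, y, m}): φ is false.
Detail at u (counterexample):
  At u: <>(~[]q | q) is true, so ~<>(~[]q | q) is false.
    At u: <>(~[]q | q) requires ~[]q | q at some successor in {v, w, z, t}.
      ~[]q | q holds at v, so <>(~[]q | q) is true at u.

No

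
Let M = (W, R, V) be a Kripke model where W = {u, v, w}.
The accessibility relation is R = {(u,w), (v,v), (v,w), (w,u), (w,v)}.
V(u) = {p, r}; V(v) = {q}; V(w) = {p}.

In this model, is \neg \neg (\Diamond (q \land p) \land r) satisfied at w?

No

Recall that \Diamond ψ holds at a world iff ψ holds at some accessible world.
At w: \neg (\Diamond (q \land p) \land r) is true, so \neg \neg (\Diamond (q \land p) \land r) is false.
  At w: \Diamond (q \land p) \land r is false, so \neg (\Diamond (q \land p) \land r) is true.
    At w: \Diamond (q \land p) is false, r is false, so \Diamond (q \land p) \land r is false.
      At w: \Diamond (q \land p) requires q \land p at some successor in {u, v}.
        At u: q \land p is false.
        At v: q \land p is false.
      So \Diamond (q \land p) is false at w.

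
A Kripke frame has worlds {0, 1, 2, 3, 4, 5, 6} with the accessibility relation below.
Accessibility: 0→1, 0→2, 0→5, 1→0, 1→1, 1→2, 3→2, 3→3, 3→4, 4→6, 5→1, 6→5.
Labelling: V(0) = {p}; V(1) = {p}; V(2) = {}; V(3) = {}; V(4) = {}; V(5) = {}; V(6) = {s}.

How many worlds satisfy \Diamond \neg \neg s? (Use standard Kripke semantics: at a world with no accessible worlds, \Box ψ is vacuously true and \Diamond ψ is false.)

1

Let φ = \Diamond \neg \neg s. Evaluate φ at each world:
  0 (successors {1, 2, 5}): φ is false.
  1 (successors {0, 1, 2}): φ is false.
  2 (successors ∅): φ is false.
  3 (successors {2, 3, 4}): φ is false.
  4 (successors {6}): φ is true.
  5 (successors {1}): φ is false.
  6 (successors {5}): φ is false.
For instance, at 0:
  At 0: \Diamond \neg \neg s requires \neg \neg s at some successor in {1, 2, 5}.
    At 1: \neg \neg s is false.
    At 2: \neg \neg s is false.
    At 5: \neg \neg s is false.
  So \Diamond \neg \neg s is false at 0.
Satisfying worlds: {4}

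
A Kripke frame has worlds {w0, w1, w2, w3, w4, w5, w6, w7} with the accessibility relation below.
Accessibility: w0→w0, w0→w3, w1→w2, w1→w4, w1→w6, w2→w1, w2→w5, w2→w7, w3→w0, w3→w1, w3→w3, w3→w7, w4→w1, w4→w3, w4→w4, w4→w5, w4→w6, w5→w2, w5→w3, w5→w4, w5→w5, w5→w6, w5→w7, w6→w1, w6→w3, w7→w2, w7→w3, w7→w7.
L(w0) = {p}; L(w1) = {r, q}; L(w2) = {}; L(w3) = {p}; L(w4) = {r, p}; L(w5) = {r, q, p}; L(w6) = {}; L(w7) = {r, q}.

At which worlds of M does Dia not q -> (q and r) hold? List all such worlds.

Recall that Dia ψ holds at a world iff ψ holds at some accessible world.
Let φ = Dia not q -> (q and r). Evaluate φ at each world:
  w0 (successors {w0, w3}): φ is false.
  w1 (successors {w2, w4, w6}): φ is true.
  w2 (successors {w1, w5, w7}): φ is true.
  w3 (successors {w0, w1, w3, w7}): φ is false.
  w4 (successors {w1, w3, w4, w5, w6}): φ is false.
  w5 (successors {w2, w3, w4, w5, w6, w7}): φ is true.
  w6 (successors {w1, w3}): φ is false.
  w7 (successors {w2, w3, w7}): φ is true.
For instance, at w4:
  At w4: Dia not q is true, q and r is false, so Dia not q -> (q and r) is false.
    At w4: Dia not q requires not q at some successor in {w1, w3, w4, w5, w6}.
      not q holds at w3, so Dia not q is true at w4.
Satisfying worlds: {w1, w2, w5, w7}

w1, w2, w5, w7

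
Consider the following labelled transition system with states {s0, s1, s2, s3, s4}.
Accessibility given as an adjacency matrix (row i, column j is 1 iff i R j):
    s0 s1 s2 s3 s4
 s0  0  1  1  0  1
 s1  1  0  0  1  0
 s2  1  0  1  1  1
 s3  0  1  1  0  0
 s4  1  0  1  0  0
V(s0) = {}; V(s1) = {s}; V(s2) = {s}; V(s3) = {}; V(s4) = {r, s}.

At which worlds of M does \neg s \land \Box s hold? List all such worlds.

s0, s3

Recall that \Box ψ holds at a world iff ψ holds at every accessible world, and \Diamond ψ holds iff ψ holds at some accessible world.
Let φ = \neg s \land \Box s. Evaluate φ at each world:
  s0 (successors {s1, s2, s4}): φ is true.
  s1 (successors {s0, s3}): φ is false.
  s2 (successors {s0, s2, s3, s4}): φ is false.
  s3 (successors {s1, s2}): φ is true.
  s4 (successors {s0, s2}): φ is false.
For instance, at s1:
  At s1: \neg s is false, \Box s is false, so \neg s \land \Box s is false.
    At s1: \Box s requires s at every successor {s0, s3}.
      s fails at s0, so \Box s is false at s1.
Satisfying worlds: {s0, s3}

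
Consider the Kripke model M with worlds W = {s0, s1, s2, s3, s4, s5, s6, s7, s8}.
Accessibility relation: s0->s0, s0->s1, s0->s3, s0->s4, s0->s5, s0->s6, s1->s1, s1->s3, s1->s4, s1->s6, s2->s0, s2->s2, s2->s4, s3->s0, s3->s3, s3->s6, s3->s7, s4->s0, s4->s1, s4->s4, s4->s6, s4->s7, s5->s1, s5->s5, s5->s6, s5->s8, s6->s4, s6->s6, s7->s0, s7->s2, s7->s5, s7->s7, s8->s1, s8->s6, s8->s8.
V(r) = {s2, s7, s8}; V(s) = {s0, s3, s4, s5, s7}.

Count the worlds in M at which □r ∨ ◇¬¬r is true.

6

Let φ = □r ∨ ◇¬¬r. Evaluate φ at each world:
  s0 (successors {s0, s1, s3, s4, s5, s6}): φ is false.
  s1 (successors {s1, s3, s4, s6}): φ is false.
  s2 (successors {s0, s2, s4}): φ is true.
  s3 (successors {s0, s3, s6, s7}): φ is true.
  s4 (successors {s0, s1, s4, s6, s7}): φ is true.
  s5 (successors {s1, s5, s6, s8}): φ is true.
  s6 (successors {s4, s6}): φ is false.
  s7 (successors {s0, s2, s5, s7}): φ is true.
  s8 (successors {s1, s6, s8}): φ is true.
For instance, at s8:
  At s8: □r is false, ◇¬¬r is true, so □r ∨ ◇¬¬r is true.
    At s8: □r requires r at every successor {s1, s6, s8}.
      r fails at s1, so □r is false at s8.
    At s8: ◇¬¬r requires ¬¬r at some successor in {s1, s6, s8}.
      ¬¬r holds at s8, so ◇¬¬r is true at s8.
Satisfying worlds: {s2, s3, s4, s5, s7, s8}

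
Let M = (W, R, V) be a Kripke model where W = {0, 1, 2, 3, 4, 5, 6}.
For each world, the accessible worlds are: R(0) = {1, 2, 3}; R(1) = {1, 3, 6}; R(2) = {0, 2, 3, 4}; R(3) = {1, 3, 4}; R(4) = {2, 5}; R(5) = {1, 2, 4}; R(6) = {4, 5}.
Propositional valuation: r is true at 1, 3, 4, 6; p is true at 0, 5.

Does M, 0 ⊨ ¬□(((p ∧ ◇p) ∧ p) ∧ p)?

Yes

Recall that □ψ holds at a world iff ψ holds at every accessible world, and ◇ψ holds iff ψ holds at some accessible world.
At 0: □(((p ∧ ◇p) ∧ p) ∧ p) is false, so ¬□(((p ∧ ◇p) ∧ p) ∧ p) is true.
  At 0: □(((p ∧ ◇p) ∧ p) ∧ p) requires ((p ∧ ◇p) ∧ p) ∧ p at every successor {1, 2, 3}.
    ((p ∧ ◇p) ∧ p) ∧ p fails at 1, so □(((p ∧ ◇p) ∧ p) ∧ p) is false at 0.
      At 1: (p ∧ ◇p) ∧ p is false, p is false, so ((p ∧ ◇p) ∧ p) ∧ p is false.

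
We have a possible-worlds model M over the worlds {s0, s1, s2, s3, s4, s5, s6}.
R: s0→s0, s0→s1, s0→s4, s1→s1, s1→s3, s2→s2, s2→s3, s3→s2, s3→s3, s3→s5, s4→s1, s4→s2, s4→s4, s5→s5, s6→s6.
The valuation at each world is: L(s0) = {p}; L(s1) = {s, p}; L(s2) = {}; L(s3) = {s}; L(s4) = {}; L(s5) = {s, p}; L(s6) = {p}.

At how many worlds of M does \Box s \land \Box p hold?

1

Let φ = \Box s \land \Box p. Evaluate φ at each world:
  s0 (successors {s0, s1, s4}): φ is false.
  s1 (successors {s1, s3}): φ is false.
  s2 (successors {s2, s3}): φ is false.
  s3 (successors {s2, s3, s5}): φ is false.
  s4 (successors {s1, s2, s4}): φ is false.
  s5 (successors {s5}): φ is true.
  s6 (successors {s6}): φ is false.
For instance, at s1:
  At s1: \Box s is true, \Box p is false, so \Box s \land \Box p is false.
    At s1: \Box s requires s at every successor {s1, s3}.
      At s1: s is true.
      At s3: s is true.
    So \Box s is true at s1.
    At s1: \Box p requires p at every successor {s1, s3}.
      p fails at s3, so \Box p is false at s1.
Satisfying worlds: {s5}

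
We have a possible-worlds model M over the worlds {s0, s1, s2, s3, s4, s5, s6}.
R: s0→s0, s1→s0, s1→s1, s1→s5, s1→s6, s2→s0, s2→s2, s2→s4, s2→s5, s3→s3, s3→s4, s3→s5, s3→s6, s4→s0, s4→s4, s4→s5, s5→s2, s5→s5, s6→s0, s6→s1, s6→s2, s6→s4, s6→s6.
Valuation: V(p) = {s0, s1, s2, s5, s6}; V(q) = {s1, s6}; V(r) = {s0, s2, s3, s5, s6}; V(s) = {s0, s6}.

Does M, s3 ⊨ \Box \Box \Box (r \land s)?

At s3: \Box \Box \Box (r \land s) requires \Box \Box (r \land s) at every successor {s3, s4, s5, s6}.
  \Box \Box (r \land s) fails at s3, so \Box \Box \Box (r \land s) is false at s3.
    At s3: \Box \Box (r \land s) requires \Box (r \land s) at every successor {s3, s4, s5, s6}.
      \Box (r \land s) fails at s3, so \Box \Box (r \land s) is false at s3.

No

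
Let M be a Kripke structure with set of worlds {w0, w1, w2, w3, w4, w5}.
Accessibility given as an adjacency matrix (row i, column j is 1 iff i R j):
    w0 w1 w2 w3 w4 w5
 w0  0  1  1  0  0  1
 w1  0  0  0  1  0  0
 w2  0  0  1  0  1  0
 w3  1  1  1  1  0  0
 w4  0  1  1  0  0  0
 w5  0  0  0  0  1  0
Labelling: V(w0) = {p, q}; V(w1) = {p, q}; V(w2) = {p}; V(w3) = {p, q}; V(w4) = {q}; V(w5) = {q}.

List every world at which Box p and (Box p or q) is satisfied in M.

Recall that Box ψ holds at a world iff ψ holds at every accessible world, and Dia ψ holds iff ψ holds at some accessible world.
Let φ = Box p and (Box p or q). Evaluate φ at each world:
  w0 (successors {w1, w2, w5}): φ is false.
  w1 (successors {w3}): φ is true.
  w2 (successors {w2, w4}): φ is false.
  w3 (successors {w0, w1, w2, w3}): φ is true.
  w4 (successors {w1, w2}): φ is true.
  w5 (successors {w4}): φ is false.
For instance, at w5:
  At w5: Box p is false, Box p or q is true, so Box p and (Box p or q) is false.
    At w5: Box p requires p at every successor {w4}.
      p fails at w4, so Box p is false at w5.
    At w5: Box p is false, q is true, so Box p or q is true.
      At w5: Box p requires p at every successor {w4}.
        p fails at w4, so Box p is false at w5.
Satisfying worlds: {w1, w3, w4}

w1, w3, w4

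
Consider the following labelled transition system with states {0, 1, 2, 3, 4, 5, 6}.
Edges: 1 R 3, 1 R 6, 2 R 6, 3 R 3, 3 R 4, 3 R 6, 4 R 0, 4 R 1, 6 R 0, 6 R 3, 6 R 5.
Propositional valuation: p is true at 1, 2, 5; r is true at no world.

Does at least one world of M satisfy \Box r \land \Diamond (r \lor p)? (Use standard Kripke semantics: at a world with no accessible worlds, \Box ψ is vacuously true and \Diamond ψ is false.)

No

Recall that \Box ψ holds at a world iff ψ holds at every accessible world, and \Diamond ψ holds iff ψ holds at some accessible world.
Let φ = \Box r \land \Diamond (r \lor p). Evaluate φ at each world:
  0 (successors ∅): φ is false.
  1 (successors {3, 6}): φ is false.
  2 (successors {6}): φ is false.
  3 (successors {3, 4, 6}): φ is false.
  4 (successors {0, 1}): φ is false.
  5 (successors ∅): φ is false.
  6 (successors {0, 3, 5}): φ is false.
For instance, at 1:
  At 1: \Box r is false, \Diamond (r \lor p) is false, so \Box r \land \Diamond (r \lor p) is false.
    At 1: \Box r requires r at every successor {3, 6}.
      r fails at 3, so \Box r is false at 1.
    At 1: \Diamond (r \lor p) requires r \lor p at some successor in {3, 6}.
      At 3: r \lor p is false.
      At 6: r \lor p is false.
    So \Diamond (r \lor p) is false at 1.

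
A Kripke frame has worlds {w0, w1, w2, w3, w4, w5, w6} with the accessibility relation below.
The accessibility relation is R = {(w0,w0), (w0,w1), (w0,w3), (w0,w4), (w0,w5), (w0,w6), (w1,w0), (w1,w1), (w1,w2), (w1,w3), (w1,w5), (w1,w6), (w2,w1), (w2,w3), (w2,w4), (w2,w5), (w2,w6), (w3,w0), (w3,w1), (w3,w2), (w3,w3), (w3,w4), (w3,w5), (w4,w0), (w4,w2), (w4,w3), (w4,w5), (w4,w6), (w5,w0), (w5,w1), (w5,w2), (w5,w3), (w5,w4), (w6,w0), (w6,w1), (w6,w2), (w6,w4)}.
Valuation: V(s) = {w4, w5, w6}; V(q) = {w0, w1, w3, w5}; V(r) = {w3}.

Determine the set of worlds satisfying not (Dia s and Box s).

Let φ = not (Dia s and Box s). Evaluate φ at each world:
  w0 (successors {w0, w1, w3, w4, w5, w6}): φ is true.
  w1 (successors {w0, w1, w2, w3, w5, w6}): φ is true.
  w2 (successors {w1, w3, w4, w5, w6}): φ is true.
  w3 (successors {w0, w1, w2, w3, w4, w5}): φ is true.
  w4 (successors {w0, w2, w3, w5, w6}): φ is true.
  w5 (successors {w0, w1, w2, w3, w4}): φ is true.
  w6 (successors {w0, w1, w2, w4}): φ is true.
For instance, at w6:
  At w6: Dia s and Box s is false, so not (Dia s and Box s) is true.
    At w6: Dia s is true, Box s is false, so Dia s and Box s is false.
      At w6: Dia s requires s at some successor in {w0, w1, w2, w4}.
        s holds at w4, so Dia s is true at w6.
      At w6: Box s requires s at every successor {w0, w1, w2, w4}.
        s fails at w0, so Box s is false at w6.
Satisfying worlds: {w0, w1, w2, w3, w4, w5, w6}

w0, w1, w2, w3, w4, w5, w6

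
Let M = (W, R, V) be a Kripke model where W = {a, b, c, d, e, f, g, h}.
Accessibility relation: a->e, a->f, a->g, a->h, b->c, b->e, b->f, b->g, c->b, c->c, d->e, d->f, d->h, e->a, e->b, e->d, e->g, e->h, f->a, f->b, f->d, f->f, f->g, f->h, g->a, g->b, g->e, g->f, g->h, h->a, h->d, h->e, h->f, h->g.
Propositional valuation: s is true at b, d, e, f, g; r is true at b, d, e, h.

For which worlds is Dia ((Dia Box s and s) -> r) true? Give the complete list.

Let φ = Dia ((Dia Box s and s) -> r). Evaluate φ at each world:
  a (successors {e, f, g, h}): φ is true.
  b (successors {c, e, f, g}): φ is true.
  c (successors {b, c}): φ is true.
  d (successors {e, f, h}): φ is true.
  e (successors {a, b, d, g, h}): φ is true.
  f (successors {a, b, d, f, g, h}): φ is true.
  g (successors {a, b, e, f, h}): φ is true.
  h (successors {a, d, e, f, g}): φ is true.
For instance, at h:
  At h: Dia ((Dia Box s and s) -> r) requires (Dia Box s and s) -> r at some successor in {a, d, e, f, g}.
    (Dia Box s and s) -> r holds at a, so Dia ((Dia Box s and s) -> r) is true at h.
      At a: Dia Box s and s is false, r is false, so (Dia Box s and s) -> r is true.
Satisfying worlds: {a, b, c, d, e, f, g, h}

a, b, c, d, e, f, g, h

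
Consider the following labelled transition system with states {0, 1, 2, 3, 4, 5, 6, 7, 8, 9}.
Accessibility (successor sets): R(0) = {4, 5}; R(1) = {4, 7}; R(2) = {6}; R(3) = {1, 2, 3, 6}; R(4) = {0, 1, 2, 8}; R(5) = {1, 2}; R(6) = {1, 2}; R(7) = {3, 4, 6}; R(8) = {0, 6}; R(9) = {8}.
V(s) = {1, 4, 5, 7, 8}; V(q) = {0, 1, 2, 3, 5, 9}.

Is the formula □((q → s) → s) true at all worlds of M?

No

Let φ = □((q → s) → s). Evaluate φ at each world:
  0 (successors {4, 5}): φ is true.
  1 (successors {4, 7}): φ is true.
  2 (successors {6}): φ is false.
  3 (successors {1, 2, 3, 6}): φ is false.
  4 (successors {0, 1, 2, 8}): φ is true.
  5 (successors {1, 2}): φ is true.
  6 (successors {1, 2}): φ is true.
  7 (successors {3, 4, 6}): φ is false.
  8 (successors {0, 6}): φ is false.
  9 (successors {8}): φ is true.
Detail at 2 (counterexample):
  At 2: □((q → s) → s) requires (q → s) → s at every successor {6}.
    (q → s) → s fails at 6, so □((q → s) → s) is false at 2.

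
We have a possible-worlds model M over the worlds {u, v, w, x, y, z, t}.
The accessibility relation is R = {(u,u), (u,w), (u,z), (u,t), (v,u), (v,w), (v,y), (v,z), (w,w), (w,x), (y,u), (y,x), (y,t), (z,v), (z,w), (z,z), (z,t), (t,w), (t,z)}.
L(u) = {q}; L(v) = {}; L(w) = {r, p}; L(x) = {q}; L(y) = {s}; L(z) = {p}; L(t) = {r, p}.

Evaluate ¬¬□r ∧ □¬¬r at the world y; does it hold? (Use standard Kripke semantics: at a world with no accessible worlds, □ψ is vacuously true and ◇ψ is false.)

No

At y: ¬¬□r is false, □¬¬r is false, so ¬¬□r ∧ □¬¬r is false.
  At y: ¬□r is true, so ¬¬□r is false.
    At y: □r is false, so ¬□r is true.
      At y: □r requires r at every successor {u, x, t}.
        r fails at u, so □r is false at y.
  At y: □¬¬r requires ¬¬r at every successor {u, x, t}.
    ¬¬r fails at u, so □¬¬r is false at y.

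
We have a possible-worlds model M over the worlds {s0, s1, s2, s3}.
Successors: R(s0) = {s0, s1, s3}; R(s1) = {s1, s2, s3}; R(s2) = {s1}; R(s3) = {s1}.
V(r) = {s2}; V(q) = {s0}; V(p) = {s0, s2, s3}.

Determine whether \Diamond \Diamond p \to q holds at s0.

Yes

Recall that \Diamond ψ holds at a world iff ψ holds at some accessible world.
At s0: \Diamond \Diamond p is true, q is true, so \Diamond \Diamond p \to q is true.
  At s0: \Diamond \Diamond p requires \Diamond p at some successor in {s0, s1, s3}.
    \Diamond p holds at s0, so \Diamond \Diamond p is true at s0.
      At s0: \Diamond p requires p at some successor in {s0, s1, s3}.
        p holds at s0, so \Diamond p is true at s0.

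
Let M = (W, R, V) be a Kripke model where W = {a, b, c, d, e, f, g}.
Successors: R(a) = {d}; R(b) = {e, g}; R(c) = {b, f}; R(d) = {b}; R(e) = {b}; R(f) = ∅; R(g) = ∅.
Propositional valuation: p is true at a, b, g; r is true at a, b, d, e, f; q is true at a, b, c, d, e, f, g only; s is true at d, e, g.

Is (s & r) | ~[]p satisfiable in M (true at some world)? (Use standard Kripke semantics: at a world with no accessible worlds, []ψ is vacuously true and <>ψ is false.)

Recall that []ψ holds at a world iff ψ holds at every accessible world, and <>ψ holds iff ψ holds at some accessible world.
Let φ = (s & r) | ~[]p. Evaluate φ at each world:
  a (successors {d}): φ is true.
  b (successors {e, g}): φ is true.
  c (successors {b, f}): φ is true.
  d (successors {b}): φ is true.
  e (successors {b}): φ is true.
  f (successors ∅): φ is false.
  g (successors ∅): φ is false.
Detail at a (witness):
  At a: s & r is false, ~[]p is true, so (s & r) | ~[]p is true.
    At a: []p is false, so ~[]p is true.
      At a: []p requires p at every successor {d}.
        p fails at d, so []p is false at a.

Yes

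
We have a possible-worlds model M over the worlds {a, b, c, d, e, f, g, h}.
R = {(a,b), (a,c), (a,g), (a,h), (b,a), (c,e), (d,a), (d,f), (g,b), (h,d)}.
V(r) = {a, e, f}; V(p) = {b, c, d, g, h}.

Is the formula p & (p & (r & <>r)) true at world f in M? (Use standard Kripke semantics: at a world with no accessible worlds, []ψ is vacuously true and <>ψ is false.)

No

At f: p is false, p & (r & <>r) is false, so p & (p & (r & <>r)) is false.
  At f: p is false, r & <>r is false, so p & (r & <>r) is false.
    At f: r is true, <>r is false, so r & <>r is false.
      At f: no accessible worlds, so <>r is false.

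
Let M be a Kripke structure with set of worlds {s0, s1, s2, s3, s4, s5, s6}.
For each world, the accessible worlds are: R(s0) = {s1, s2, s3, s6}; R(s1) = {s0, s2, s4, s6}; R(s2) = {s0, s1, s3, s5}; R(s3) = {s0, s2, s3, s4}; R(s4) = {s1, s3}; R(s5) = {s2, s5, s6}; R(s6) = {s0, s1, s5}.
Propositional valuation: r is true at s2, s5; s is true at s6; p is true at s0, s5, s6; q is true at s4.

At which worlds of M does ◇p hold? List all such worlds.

Recall that ◇ψ holds at a world iff ψ holds at some accessible world.
Let φ = ◇p. Evaluate φ at each world:
  s0 (successors {s1, s2, s3, s6}): φ is true.
  s1 (successors {s0, s2, s4, s6}): φ is true.
  s2 (successors {s0, s1, s3, s5}): φ is true.
  s3 (successors {s0, s2, s3, s4}): φ is true.
  s4 (successors {s1, s3}): φ is false.
  s5 (successors {s2, s5, s6}): φ is true.
  s6 (successors {s0, s1, s5}): φ is true.
For instance, at s4:
  At s4: ◇p requires p at some successor in {s1, s3}.
    At s1: p is false.
    At s3: p is false.
  So ◇p is false at s4.
Satisfying worlds: {s0, s1, s2, s3, s5, s6}

s0, s1, s2, s3, s5, s6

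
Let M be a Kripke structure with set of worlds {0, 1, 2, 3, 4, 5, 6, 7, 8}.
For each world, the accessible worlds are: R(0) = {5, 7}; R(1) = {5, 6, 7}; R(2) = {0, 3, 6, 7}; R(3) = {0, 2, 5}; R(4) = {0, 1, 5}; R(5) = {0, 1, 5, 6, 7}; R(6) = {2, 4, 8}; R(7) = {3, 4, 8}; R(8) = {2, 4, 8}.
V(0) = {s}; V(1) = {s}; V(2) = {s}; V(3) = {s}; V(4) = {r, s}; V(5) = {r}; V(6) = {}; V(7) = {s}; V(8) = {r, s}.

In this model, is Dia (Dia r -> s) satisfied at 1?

Yes

At 1: Dia (Dia r -> s) requires Dia r -> s at some successor in {5, 6, 7}.
  Dia r -> s holds at 7, so Dia (Dia r -> s) is true at 1.
    At 7: Dia r is true, s is true, so Dia r -> s is true.
      At 7: Dia r requires r at some successor in {3, 4, 8}.
        r holds at 4, so Dia r is true at 7.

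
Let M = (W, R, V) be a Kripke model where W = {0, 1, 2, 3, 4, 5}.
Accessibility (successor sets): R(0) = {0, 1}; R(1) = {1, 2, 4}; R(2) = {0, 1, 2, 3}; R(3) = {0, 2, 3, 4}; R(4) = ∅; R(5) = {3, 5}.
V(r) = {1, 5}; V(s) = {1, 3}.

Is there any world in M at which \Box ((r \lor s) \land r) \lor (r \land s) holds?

Yes

Recall that \Box ψ holds at a world iff ψ holds at every accessible world, and \Diamond ψ holds iff ψ holds at some accessible world.
Let φ = \Box ((r \lor s) \land r) \lor (r \land s). Evaluate φ at each world:
  0 (successors {0, 1}): φ is false.
  1 (successors {1, 2, 4}): φ is true.
  2 (successors {0, 1, 2, 3}): φ is false.
  3 (successors {0, 2, 3, 4}): φ is false.
  4 (successors ∅): φ is true.
  5 (successors {3, 5}): φ is false.
Detail at 1 (witness):
  At 1: \Box ((r \lor s) \land r) is false, r \land s is true, so \Box ((r \lor s) \land r) \lor (r \land s) is true.
    At 1: \Box ((r \lor s) \land r) requires (r \lor s) \land r at every successor {1, 2, 4}.
      (r \lor s) \land r fails at 2, so \Box ((r \lor s) \land r) is false at 1.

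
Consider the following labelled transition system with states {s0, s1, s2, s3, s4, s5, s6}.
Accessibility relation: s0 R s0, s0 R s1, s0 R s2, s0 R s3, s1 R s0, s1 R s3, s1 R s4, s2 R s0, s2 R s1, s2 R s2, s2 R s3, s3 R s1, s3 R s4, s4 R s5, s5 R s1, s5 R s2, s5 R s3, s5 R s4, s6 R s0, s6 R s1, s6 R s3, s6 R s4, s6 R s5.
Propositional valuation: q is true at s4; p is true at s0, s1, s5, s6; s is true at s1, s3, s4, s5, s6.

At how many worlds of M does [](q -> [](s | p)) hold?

Let φ = [](q -> [](s | p)). Evaluate φ at each world:
  s0 (successors {s0, s1, s2, s3}): φ is true.
  s1 (successors {s0, s3, s4}): φ is true.
  s2 (successors {s0, s1, s2, s3}): φ is true.
  s3 (successors {s1, s4}): φ is true.
  s4 (successors {s5}): φ is true.
  s5 (successors {s1, s2, s3, s4}): φ is true.
  s6 (successors {s0, s1, s3, s4, s5}): φ is true.
For instance, at s3:
  At s3: [](q -> [](s | p)) requires q -> [](s | p) at every successor {s1, s4}.
      At s1: q is false, [](s | p) is true, so q -> [](s | p) is true.
      At s4: q is true, [](s | p) is true, so q -> [](s | p) is true.
  So [](q -> [](s | p)) is true at s3.
Satisfying worlds: {s0, s1, s2, s3, s4, s5, s6}

7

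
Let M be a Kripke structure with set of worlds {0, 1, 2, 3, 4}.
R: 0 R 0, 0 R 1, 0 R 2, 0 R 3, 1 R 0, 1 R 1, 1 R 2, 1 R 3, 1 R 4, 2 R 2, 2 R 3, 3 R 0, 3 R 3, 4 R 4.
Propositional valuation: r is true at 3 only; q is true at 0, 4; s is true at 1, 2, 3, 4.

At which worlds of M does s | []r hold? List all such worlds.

Recall that []ψ holds at a world iff ψ holds at every accessible world, and <>ψ holds iff ψ holds at some accessible world.
Let φ = s | []r. Evaluate φ at each world:
  0 (successors {0, 1, 2, 3}): φ is false.
  1 (successors {0, 1, 2, 3, 4}): φ is true.
  2 (successors {2, 3}): φ is true.
  3 (successors {0, 3}): φ is true.
  4 (successors {4}): φ is true.
For instance, at 4:
  At 4: s is true, []r is false, so s | []r is true.
    At 4: []r requires r at every successor {4}.
      r fails at 4, so []r is false at 4.
Satisfying worlds: {1, 2, 3, 4}

1, 2, 3, 4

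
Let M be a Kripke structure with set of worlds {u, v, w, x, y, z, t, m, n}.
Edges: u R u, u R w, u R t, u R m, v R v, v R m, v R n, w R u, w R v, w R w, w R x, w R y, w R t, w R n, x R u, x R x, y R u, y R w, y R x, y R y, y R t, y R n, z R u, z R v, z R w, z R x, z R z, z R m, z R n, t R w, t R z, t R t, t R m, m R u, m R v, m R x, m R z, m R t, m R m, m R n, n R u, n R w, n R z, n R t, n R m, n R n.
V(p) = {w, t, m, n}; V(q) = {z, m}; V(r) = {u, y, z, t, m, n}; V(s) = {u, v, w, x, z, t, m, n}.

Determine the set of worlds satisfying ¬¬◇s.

u, v, w, x, y, z, t, m, n

Let φ = ¬¬◇s. Evaluate φ at each world:
  u (successors {u, w, t, m}): φ is true.
  v (successors {v, m, n}): φ is true.
  w (successors {u, v, w, x, y, t, n}): φ is true.
  x (successors {u, x}): φ is true.
  y (successors {u, w, x, y, t, n}): φ is true.
  z (successors {u, v, w, x, z, m, n}): φ is true.
  t (successors {w, z, t, m}): φ is true.
  m (successors {u, v, x, z, t, m, n}): φ is true.
  n (successors {u, w, z, t, m, n}): φ is true.
For instance, at w:
  At w: ¬◇s is false, so ¬¬◇s is true.
    At w: ◇s is true, so ¬◇s is false.
      At w: ◇s requires s at some successor in {u, v, w, x, y, t, n}.
        s holds at u, so ◇s is true at w.
Satisfying worlds: {u, v, w, x, y, z, t, m, n}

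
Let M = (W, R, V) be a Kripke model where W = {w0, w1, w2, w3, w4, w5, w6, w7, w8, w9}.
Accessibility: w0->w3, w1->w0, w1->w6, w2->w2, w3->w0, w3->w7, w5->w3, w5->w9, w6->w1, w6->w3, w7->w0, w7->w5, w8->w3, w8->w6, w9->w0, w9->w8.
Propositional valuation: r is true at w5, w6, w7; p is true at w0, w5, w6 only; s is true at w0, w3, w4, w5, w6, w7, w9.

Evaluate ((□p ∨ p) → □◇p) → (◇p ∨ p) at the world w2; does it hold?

At w2: (□p ∨ p) → □◇p is true, ◇p ∨ p is false, so ((□p ∨ p) → □◇p) → (◇p ∨ p) is false.
  At w2: □p ∨ p is false, □◇p is false, so (□p ∨ p) → □◇p is true.
    At w2: □p is false, p is false, so □p ∨ p is false.
      At w2: □p requires p at every successor {w2}.
        p fails at w2, so □p is false at w2.
    At w2: □◇p requires ◇p at every successor {w2}.
      ◇p fails at w2, so □◇p is false at w2.
  At w2: ◇p is false, p is false, so ◇p ∨ p is false.
    At w2: ◇p requires p at some successor in {w2}.
      At w2: p is false.
    So ◇p is false at w2.

No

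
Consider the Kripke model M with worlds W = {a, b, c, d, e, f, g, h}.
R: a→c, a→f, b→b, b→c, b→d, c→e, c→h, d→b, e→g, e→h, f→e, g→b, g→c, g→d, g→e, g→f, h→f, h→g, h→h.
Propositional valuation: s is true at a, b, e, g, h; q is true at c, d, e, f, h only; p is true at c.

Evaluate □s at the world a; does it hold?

No

At a: □s requires s at every successor {c, f}.
  s fails at c, so □s is false at a.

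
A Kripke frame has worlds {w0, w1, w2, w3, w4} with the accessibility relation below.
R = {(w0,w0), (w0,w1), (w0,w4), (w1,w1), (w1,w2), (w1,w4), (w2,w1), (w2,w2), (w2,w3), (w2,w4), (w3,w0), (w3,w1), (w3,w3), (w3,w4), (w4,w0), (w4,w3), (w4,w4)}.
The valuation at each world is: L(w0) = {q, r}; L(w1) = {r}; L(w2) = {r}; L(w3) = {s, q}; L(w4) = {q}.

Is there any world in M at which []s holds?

No

Let φ = []s. Evaluate φ at each world:
  w0 (successors {w0, w1, w4}): φ is false.
  w1 (successors {w1, w2, w4}): φ is false.
  w2 (successors {w1, w2, w3, w4}): φ is false.
  w3 (successors {w0, w1, w3, w4}): φ is false.
  w4 (successors {w0, w3, w4}): φ is false.
For instance, at w4:
  At w4: []s requires s at every successor {w0, w3, w4}.
    s fails at w0, so []s is false at w4.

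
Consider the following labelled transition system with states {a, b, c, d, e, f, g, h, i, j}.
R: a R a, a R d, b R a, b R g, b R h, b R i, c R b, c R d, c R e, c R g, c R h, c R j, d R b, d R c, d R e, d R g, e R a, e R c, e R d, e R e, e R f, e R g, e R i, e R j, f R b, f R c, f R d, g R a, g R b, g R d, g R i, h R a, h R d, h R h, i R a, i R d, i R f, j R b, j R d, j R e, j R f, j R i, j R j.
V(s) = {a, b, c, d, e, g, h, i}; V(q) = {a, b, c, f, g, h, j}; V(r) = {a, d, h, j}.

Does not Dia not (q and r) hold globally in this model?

Let φ = not Dia not (q and r). Evaluate φ at each world:
  a (successors {a, d}): φ is false.
  b (successors {a, g, h, i}): φ is false.
  c (successors {b, d, e, g, h, j}): φ is false.
  d (successors {b, c, e, g}): φ is false.
  e (successors {a, c, d, e, f, g, i, j}): φ is false.
  f (successors {b, c, d}): φ is false.
  g (successors {a, b, d, i}): φ is false.
  h (successors {a, d, h}): φ is false.
  i (successors {a, d, f}): φ is false.
  j (successors {b, d, e, f, i, j}): φ is false.
Detail at a (counterexample):
  At a: Dia not (q and r) is true, so not Dia not (q and r) is false.
    At a: Dia not (q and r) requires not (q and r) at some successor in {a, d}.
      not (q and r) holds at d, so Dia not (q and r) is true at a.

No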